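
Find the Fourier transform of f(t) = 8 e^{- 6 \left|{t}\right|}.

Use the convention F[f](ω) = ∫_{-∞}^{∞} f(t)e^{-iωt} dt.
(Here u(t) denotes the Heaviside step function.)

F(ω) = \frac{96}{\omega^{2} + 36}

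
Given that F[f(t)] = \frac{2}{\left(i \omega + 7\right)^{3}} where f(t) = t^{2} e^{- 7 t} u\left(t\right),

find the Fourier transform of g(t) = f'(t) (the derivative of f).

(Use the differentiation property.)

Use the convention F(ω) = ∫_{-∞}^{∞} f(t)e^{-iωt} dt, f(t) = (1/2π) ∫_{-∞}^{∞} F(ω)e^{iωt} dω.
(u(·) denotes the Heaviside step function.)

F[g](ω) = \frac{2 i \omega}{\left(i \omega + 7\right)^{3}}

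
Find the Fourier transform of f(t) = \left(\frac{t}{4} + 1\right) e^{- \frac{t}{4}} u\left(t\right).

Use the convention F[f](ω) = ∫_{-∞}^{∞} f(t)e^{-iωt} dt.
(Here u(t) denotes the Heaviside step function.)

F(ω) = \frac{8 \left(- 2 i \omega - 1\right)}{16 \omega^{2} - 8 i \omega - 1}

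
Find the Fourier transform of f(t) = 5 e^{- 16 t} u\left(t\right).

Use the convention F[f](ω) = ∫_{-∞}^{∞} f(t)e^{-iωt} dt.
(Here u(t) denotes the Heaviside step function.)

F(ω) = \frac{5}{i \omega + 16}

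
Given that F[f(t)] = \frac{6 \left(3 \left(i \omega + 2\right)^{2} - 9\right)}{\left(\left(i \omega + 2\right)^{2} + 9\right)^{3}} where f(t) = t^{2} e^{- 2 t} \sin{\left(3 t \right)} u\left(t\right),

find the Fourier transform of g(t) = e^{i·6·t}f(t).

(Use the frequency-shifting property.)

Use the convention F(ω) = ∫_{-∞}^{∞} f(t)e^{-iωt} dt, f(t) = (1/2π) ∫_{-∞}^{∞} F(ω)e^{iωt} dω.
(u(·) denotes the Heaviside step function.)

F[g](ω) = \frac{18 \left(\left(i \left(\omega - 6\right) + 2\right)^{2} - 3\right)}{\left(\left(i \left(\omega - 6\right) + 2\right)^{2} + 9\right)^{3}}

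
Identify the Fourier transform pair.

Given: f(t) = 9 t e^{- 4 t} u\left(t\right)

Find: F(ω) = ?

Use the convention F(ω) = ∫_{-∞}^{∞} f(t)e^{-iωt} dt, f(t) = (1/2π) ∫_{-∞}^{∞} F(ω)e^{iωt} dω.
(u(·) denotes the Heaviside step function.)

F(ω) = \frac{9}{\left(i \omega + 4\right)^{2}}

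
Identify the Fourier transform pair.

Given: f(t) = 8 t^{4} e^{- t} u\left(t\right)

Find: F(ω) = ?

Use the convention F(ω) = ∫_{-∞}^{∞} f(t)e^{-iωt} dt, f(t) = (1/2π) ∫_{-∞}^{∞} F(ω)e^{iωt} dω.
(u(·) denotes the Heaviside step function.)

F(ω) = \frac{192}{\left(i \omega + 1\right)^{5}}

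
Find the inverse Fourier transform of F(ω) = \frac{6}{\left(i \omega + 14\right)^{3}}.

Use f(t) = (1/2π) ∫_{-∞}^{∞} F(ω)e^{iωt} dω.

f(t) = 3 t^{2} e^{- 14 t} u\left(t\right)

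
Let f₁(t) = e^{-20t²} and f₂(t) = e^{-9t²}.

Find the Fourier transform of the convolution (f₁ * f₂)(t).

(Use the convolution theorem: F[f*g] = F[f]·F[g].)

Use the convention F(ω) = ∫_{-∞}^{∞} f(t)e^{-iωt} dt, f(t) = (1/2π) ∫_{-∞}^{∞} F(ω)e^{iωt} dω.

F[f₁*f₂](ω) = \frac{\sqrt{5} \pi e^{- \frac{29 \omega^{2}}{720}}}{30}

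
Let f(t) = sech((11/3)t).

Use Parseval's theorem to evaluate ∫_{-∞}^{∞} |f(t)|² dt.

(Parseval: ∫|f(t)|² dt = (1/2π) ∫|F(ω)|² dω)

∫|f(t)|² dt = \frac{6}{11}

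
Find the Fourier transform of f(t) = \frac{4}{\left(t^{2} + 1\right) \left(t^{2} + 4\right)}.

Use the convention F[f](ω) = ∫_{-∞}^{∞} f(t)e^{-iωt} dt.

F(ω) = \frac{2 \pi \left(2 e^{\left|{\omega}\right|} - 1\right) e^{- 2 \left|{\omega}\right|}}{3}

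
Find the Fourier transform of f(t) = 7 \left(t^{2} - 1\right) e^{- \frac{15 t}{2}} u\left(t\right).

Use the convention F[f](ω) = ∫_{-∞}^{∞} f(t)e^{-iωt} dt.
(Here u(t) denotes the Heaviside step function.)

F(ω) = \frac{14 \left(16 i \omega - \left(2 i \omega + 15\right)^{3} + 120\right)}{\left(2 i \omega + 15\right)^{4}}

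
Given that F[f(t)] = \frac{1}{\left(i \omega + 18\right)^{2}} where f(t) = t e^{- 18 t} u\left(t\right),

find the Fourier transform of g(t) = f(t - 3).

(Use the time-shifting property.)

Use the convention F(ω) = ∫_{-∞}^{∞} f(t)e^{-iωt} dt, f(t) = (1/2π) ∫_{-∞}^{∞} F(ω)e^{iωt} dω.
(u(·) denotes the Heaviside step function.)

F[g](ω) = \frac{e^{- 3 i \omega}}{\left(i \omega + 18\right)^{2}}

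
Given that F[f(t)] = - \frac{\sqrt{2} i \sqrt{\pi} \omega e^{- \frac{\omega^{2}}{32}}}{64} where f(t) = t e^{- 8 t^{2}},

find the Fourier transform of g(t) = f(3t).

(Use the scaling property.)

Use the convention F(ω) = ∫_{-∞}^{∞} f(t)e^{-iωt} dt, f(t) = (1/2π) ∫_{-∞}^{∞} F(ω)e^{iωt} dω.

F[g](ω) = - \frac{\sqrt{2} i \sqrt{\pi} \omega e^{- \frac{\omega^{2}}{288}}}{576}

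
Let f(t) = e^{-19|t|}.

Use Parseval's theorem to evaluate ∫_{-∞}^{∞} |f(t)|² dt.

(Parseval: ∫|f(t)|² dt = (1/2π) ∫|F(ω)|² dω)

∫|f(t)|² dt = \frac{1}{19}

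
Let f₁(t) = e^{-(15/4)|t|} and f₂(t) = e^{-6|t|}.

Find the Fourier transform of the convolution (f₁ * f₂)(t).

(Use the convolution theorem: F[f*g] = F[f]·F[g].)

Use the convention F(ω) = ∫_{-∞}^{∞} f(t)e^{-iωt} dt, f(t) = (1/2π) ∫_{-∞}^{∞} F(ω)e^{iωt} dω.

F[f₁*f₂](ω) = \frac{1440}{\left(\omega^{2} + 36\right) \left(16 \omega^{2} + 225\right)}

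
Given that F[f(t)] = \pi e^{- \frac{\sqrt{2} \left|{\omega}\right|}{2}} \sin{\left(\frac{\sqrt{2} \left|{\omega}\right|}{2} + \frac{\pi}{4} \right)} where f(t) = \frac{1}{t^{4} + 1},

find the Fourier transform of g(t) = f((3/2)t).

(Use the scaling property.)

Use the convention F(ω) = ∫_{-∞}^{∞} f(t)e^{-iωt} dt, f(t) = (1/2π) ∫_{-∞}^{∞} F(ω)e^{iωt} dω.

F[g](ω) = \frac{2 \pi e^{- \frac{\sqrt{2} \left|{\omega}\right|}{3}} \sin{\left(\frac{\sqrt{2} \left|{\omega}\right|}{3} + \frac{\pi}{4} \right)}}{3}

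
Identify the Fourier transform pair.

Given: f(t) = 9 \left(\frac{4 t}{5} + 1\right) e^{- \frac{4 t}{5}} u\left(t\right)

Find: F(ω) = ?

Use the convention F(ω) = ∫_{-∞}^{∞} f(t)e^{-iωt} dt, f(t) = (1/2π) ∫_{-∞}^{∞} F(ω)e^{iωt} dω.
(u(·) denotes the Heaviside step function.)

F(ω) = \frac{45 \left(- 5 i \omega - 8\right)}{25 \omega^{2} - 40 i \omega - 16}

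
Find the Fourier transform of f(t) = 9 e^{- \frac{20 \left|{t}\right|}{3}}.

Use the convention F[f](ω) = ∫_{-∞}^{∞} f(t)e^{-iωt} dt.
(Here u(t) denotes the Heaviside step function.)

F(ω) = \frac{1080}{9 \omega^{2} + 400}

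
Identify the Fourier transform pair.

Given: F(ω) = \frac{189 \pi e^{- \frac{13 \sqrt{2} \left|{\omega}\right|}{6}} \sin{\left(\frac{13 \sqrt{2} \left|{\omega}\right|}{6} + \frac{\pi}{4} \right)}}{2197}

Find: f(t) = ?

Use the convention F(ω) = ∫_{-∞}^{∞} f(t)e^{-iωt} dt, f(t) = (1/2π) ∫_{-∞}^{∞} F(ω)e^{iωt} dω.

f(t) = \frac{7}{t^{4} + \frac{28561}{81}}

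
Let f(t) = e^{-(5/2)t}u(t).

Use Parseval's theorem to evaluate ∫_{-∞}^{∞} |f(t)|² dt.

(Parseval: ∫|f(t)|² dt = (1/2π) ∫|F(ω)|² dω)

∫|f(t)|² dt = \frac{1}{5}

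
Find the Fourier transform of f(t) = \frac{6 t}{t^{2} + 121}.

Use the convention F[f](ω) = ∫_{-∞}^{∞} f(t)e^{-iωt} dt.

F(ω) = - 6 i \pi e^{- 11 \left|{\omega}\right|} \operatorname{sign}{\left(\omega \right)}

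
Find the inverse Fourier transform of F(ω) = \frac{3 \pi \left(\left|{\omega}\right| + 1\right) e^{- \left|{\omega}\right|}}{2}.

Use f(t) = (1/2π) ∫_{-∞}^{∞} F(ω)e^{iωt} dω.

f(t) = \frac{3}{\left(t^{2} + 1\right)^{2}}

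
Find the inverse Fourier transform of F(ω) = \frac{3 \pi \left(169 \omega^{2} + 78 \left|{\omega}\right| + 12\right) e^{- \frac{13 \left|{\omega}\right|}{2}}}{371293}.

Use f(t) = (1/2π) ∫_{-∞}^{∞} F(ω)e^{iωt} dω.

f(t) = \frac{3}{\left(t^{2} + \frac{169}{4}\right)^{3}}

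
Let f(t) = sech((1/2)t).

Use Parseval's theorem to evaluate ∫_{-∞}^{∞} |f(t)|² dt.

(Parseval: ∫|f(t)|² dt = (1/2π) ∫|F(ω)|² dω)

∫|f(t)|² dt = 4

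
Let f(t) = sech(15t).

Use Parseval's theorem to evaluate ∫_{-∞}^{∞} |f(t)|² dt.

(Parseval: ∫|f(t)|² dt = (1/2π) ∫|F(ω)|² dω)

∫|f(t)|² dt = \frac{2}{15}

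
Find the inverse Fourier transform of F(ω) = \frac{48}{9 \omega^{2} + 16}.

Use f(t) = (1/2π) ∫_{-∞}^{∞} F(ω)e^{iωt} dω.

f(t) = 2 e^{- \frac{4 \left|{t}\right|}{3}}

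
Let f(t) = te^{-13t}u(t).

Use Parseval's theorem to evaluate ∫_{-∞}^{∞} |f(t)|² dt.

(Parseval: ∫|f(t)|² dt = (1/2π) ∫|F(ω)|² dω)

∫|f(t)|² dt = \frac{1}{8788}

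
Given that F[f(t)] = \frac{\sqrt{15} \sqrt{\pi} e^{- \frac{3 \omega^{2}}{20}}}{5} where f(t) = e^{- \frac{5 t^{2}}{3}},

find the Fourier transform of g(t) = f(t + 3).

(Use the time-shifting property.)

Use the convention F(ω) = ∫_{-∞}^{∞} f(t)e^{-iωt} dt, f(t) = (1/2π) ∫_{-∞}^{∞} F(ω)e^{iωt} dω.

F[g](ω) = \frac{\sqrt{15} \sqrt{\pi} e^{3 \omega \left(- \frac{\omega}{20} + i\right)}}{5}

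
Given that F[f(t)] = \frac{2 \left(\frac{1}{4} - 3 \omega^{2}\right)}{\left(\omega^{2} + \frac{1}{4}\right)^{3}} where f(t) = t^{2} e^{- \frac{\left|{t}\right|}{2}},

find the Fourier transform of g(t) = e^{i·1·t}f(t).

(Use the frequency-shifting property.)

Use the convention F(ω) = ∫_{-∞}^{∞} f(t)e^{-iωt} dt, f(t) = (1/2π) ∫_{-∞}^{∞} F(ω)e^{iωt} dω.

F[g](ω) = \frac{32 \left(1 - 12 \left(\omega - 1\right)^{2}\right)}{\left(4 \left(\omega - 1\right)^{2} + 1\right)^{3}}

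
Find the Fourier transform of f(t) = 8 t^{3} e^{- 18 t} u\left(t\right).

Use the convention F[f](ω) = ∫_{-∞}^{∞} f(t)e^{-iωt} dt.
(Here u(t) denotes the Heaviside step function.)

F(ω) = \frac{48}{\left(i \omega + 18\right)^{4}}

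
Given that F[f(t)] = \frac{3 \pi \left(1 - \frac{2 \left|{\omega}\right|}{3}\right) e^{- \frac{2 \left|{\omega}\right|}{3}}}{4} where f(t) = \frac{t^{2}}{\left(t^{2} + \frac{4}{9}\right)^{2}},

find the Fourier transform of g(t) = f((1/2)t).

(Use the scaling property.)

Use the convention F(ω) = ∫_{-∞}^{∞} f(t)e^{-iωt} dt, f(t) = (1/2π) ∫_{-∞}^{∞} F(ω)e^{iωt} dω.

F[g](ω) = \frac{\pi \left(3 - 4 \left|{\omega}\right|\right) e^{- \frac{4 \left|{\omega}\right|}{3}}}{2}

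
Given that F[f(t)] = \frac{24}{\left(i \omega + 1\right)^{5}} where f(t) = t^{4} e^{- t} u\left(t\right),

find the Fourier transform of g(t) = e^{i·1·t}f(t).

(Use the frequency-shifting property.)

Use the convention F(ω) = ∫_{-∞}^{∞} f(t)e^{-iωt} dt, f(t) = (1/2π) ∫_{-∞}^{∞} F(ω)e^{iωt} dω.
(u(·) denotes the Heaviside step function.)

F[g](ω) = \frac{24}{\left(i \left(\omega - 1\right) + 1\right)^{5}}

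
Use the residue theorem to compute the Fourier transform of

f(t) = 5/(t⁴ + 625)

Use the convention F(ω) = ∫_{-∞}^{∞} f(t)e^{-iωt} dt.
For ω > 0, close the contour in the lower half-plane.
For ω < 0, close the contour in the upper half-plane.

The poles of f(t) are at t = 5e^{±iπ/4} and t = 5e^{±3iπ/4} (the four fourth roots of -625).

Let g(z) = f(z)e^{-iωz}; for large |z| the factor e^{-iωz} decays in the lower half-plane when ω > 0 and in the upper half-plane when ω < 0.

Case ω > 0 (lower half-plane, clockwise contour ⇒ F(ω) = -2πi·ΣRes):
  Res_{z = - \frac{5 \sqrt{2}}{2} - \frac{5 \sqrt{2} i}{2}} g(z) = \frac{\sqrt{2} i \left(1 - i\right) e^{\frac{5 \sqrt{2} \omega \left(-1 + i\right)}{2}}}{200}
  Res_{z = \frac{5 \sqrt{2}}{2} - \frac{5 \sqrt{2} i}{2}} g(z) = \frac{\sqrt{2} i \left(1 + i\right) e^{- \frac{5 \sqrt{2} \omega \left(1 + i\right)}{2}}}{200}
  F(ω) = -2πi·ΣRes = \frac{\sqrt{2} \pi \left(1 - i\right) \left(e^{5 \sqrt{2} i \omega} + i\right) e^{- \frac{5 \sqrt{2} \omega \left(1 + i\right)}{2}}}{100} = \frac{\pi e^{- \frac{5 \sqrt{2} \omega}{2}} \sin{\left(\frac{5 \sqrt{2} \omega}{2} + \frac{\pi}{4} \right)}}{25}

Case ω < 0 (upper half-plane, counterclockwise contour ⇒ F(ω) = +2πi·ΣRes):
  Res_{z = \frac{5 \sqrt{2}}{2} + \frac{5 \sqrt{2} i}{2}} g(z) = \frac{\sqrt{2} i \left(-1 + i\right) e^{\frac{5 \sqrt{2} \omega \left(1 - i\right)}{2}}}{200}
  Res_{z = - \frac{5 \sqrt{2}}{2} + \frac{5 \sqrt{2} i}{2}} g(z) = \frac{\sqrt{2} \left(1 - i\right) e^{\frac{5 \sqrt{2} \omega \left(1 + i\right)}{2}}}{200}
  F(ω) = 2πi·ΣRes = - \frac{\sqrt{2} i \pi \left(i \left(1 - i\right) e^{\frac{5 \sqrt{2} \omega \left(1 - i\right)}{2}} - \left(1 - i\right) e^{\frac{5 \sqrt{2} \omega \left(1 + i\right)}{2}}\right)}{100} = \frac{\pi e^{\frac{5 \sqrt{2} \omega}{2}} \cos{\left(\frac{5 \sqrt{2} \omega}{2} + \frac{\pi}{4} \right)}}{25}

Both cases combine into a single formula in |ω|:

F(ω) = \frac{\pi e^{- \frac{5 \sqrt{2} \left|{\omega}\right|}{2}} \sin{\left(\frac{5 \sqrt{2} \left|{\omega}\right|}{2} + \frac{\pi}{4} \right)}}{25}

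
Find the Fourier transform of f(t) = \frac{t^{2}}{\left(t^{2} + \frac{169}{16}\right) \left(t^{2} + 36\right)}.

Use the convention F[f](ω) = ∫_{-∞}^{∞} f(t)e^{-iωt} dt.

F(ω) = \frac{96 \pi e^{- 6 \left|{\omega}\right|}}{407} - \frac{52 \pi e^{- \frac{13 \left|{\omega}\right|}{4}}}{407}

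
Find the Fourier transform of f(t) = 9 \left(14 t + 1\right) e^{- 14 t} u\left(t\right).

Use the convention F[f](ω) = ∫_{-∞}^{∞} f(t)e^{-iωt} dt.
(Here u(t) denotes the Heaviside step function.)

F(ω) = \frac{9 \left(- i \omega - 28\right)}{\omega^{2} - 28 i \omega - 196}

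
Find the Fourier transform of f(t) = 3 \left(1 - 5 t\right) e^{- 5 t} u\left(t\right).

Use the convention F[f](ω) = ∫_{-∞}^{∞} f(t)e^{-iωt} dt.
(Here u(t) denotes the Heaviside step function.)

F(ω) = \frac{3 i \omega}{- \omega^{2} + 10 i \omega + 25}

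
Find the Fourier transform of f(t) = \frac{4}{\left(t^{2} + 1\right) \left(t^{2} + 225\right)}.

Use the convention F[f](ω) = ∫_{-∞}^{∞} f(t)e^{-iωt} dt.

F(ω) = \frac{\pi e^{- \left|{\omega}\right|}}{56} - \frac{\pi e^{- 15 \left|{\omega}\right|}}{840}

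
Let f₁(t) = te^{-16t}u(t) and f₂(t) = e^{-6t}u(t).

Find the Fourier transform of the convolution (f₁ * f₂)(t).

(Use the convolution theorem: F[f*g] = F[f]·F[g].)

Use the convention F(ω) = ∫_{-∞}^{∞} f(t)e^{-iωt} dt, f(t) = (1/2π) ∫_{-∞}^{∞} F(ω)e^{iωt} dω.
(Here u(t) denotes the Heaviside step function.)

F[f₁*f₂](ω) = \frac{1}{\left(i \omega + 6\right) \left(i \omega + 16\right)^{2}}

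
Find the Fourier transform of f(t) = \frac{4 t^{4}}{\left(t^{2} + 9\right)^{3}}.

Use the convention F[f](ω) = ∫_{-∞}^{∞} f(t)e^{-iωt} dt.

F(ω) = \frac{\pi \left(3 \omega^{2} - 5 \left|{\omega}\right| + 1\right) e^{- 3 \left|{\omega}\right|}}{2}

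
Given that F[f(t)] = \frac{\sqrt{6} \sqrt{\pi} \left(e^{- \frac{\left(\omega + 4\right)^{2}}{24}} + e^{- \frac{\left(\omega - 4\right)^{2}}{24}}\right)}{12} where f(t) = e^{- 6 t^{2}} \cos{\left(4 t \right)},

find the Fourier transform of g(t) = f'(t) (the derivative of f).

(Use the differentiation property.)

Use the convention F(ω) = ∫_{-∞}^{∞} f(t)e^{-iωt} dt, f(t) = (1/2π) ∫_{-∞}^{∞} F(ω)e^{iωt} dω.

F[g](ω) = \frac{\sqrt{6} i \sqrt{\pi} \omega \left(e^{\frac{2 \omega}{3}} + 1\right) e^{- \frac{\omega^{2}}{24} - \frac{\omega}{3} - \frac{2}{3}}}{12}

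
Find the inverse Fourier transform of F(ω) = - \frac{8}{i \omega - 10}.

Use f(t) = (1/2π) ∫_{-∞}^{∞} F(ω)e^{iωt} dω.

f(t) = 8 e^{10 t} u\left(- t\right)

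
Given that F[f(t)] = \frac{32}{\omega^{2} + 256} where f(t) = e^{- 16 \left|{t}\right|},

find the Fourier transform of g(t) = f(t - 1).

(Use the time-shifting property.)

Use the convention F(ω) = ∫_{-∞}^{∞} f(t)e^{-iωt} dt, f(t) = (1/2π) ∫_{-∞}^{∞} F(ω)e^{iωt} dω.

F[g](ω) = \frac{32 e^{- i \omega}}{\omega^{2} + 256}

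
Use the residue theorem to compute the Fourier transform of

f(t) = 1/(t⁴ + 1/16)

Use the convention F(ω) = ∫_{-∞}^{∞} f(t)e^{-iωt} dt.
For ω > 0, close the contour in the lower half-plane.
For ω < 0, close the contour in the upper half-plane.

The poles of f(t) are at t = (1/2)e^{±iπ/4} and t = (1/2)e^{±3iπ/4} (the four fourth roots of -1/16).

Let g(z) = f(z)e^{-iωz}; for large |z| the factor e^{-iωz} decays in the lower half-plane when ω > 0 and in the upper half-plane when ω < 0.

Case ω > 0 (lower half-plane, clockwise contour ⇒ F(ω) = -2πi·ΣRes):
  Res_{z = - \frac{\sqrt{2}}{4} - \frac{\sqrt{2} i}{4}} g(z) = \sqrt{2} \left(1 + i\right) e^{\frac{\sqrt{2} \omega \left(-1 + i\right)}{4}}
  Res_{z = \frac{\sqrt{2}}{4} - \frac{\sqrt{2} i}{4}} g(z) = \sqrt{2} \left(-1 + i\right) e^{- \frac{\sqrt{2} \omega \left(1 + i\right)}{4}}
  F(ω) = -2πi·ΣRes = 2 \sqrt{2} \pi \left(\left(1 - i\right) e^{\frac{\sqrt{2} i \omega}{2}} + 1 + i\right) e^{- \frac{\sqrt{2} \omega \left(1 + i\right)}{4}} = 8 \pi e^{- \frac{\sqrt{2} \omega}{4}} \sin{\left(\frac{\sqrt{2} \omega}{4} + \frac{\pi}{4} \right)}

Case ω < 0 (upper half-plane, counterclockwise contour ⇒ F(ω) = +2πi·ΣRes):
  Res_{z = \frac{\sqrt{2}}{4} + \frac{\sqrt{2} i}{4}} g(z) = \sqrt{2} \left(-1 - i\right) e^{\frac{\sqrt{2} \omega \left(1 - i\right)}{4}}
  Res_{z = - \frac{\sqrt{2}}{4} + \frac{\sqrt{2} i}{4}} g(z) = \sqrt{2} \left(1 - i\right) e^{\frac{\sqrt{2} \omega \left(1 + i\right)}{4}}
  F(ω) = 2πi·ΣRes = - 2 \sqrt{2} i \pi \left(\left(1 + i\right) e^{\frac{\sqrt{2} \omega \left(1 - i\right)}{4}} - \left(1 - i\right) e^{\frac{\sqrt{2} \omega \left(1 + i\right)}{4}}\right) = 8 \pi e^{\frac{\sqrt{2} \omega}{4}} \cos{\left(\frac{\sqrt{2} \omega}{4} + \frac{\pi}{4} \right)}

Both cases combine into a single formula in |ω|:

F(ω) = 8 \pi e^{- \frac{\sqrt{2} \left|{\omega}\right|}{4}} \sin{\left(\frac{\sqrt{2} \left|{\omega}\right|}{4} + \frac{\pi}{4} \right)}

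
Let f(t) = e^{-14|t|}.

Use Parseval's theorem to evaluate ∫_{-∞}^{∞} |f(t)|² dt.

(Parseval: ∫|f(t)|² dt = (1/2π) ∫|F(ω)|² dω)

∫|f(t)|² dt = \frac{1}{14}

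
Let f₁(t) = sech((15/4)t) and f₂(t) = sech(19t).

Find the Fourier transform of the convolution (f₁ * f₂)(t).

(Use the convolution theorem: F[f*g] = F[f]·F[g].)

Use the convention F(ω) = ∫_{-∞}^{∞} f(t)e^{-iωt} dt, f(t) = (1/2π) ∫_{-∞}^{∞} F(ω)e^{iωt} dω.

F[f₁*f₂](ω) = \frac{4 \pi^{2}}{285 \cosh{\left(\frac{\pi \omega}{38} \right)} \cosh{\left(\frac{2 \pi \omega}{15} \right)}}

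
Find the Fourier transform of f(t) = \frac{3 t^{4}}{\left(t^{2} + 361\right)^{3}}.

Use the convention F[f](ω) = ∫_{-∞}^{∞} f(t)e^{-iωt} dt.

F(ω) = \frac{3 \pi \left(361 \omega^{2} - 95 \left|{\omega}\right| + 3\right) e^{- 19 \left|{\omega}\right|}}{152}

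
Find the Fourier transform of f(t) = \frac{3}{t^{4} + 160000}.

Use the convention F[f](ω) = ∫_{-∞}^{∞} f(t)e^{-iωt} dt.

F(ω) = \frac{3 \pi e^{- 10 \sqrt{2} \left|{\omega}\right|} \sin{\left(10 \sqrt{2} \left|{\omega}\right| + \frac{\pi}{4} \right)}}{8000}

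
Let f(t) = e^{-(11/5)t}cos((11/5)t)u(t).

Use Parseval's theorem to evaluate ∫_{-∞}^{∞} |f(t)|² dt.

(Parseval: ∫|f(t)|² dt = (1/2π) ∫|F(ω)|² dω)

∫|f(t)|² dt = \frac{15}{88}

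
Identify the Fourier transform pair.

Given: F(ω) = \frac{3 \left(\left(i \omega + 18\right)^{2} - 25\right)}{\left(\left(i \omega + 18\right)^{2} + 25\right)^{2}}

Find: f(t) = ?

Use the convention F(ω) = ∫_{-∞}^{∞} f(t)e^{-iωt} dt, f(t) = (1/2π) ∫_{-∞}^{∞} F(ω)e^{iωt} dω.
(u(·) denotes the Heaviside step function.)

f(t) = 3 t e^{- 18 t} \cos{\left(5 t \right)} u\left(t\right)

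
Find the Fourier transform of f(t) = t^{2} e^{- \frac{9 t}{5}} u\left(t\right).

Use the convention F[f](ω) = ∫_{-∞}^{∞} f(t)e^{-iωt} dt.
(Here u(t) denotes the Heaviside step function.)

F(ω) = \frac{250}{\left(5 i \omega + 9\right)^{3}}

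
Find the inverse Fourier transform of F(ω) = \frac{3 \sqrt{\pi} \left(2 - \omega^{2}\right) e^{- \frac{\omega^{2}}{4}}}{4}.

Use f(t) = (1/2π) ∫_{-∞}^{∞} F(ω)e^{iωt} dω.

f(t) = 3 t^{2} e^{- t^{2}}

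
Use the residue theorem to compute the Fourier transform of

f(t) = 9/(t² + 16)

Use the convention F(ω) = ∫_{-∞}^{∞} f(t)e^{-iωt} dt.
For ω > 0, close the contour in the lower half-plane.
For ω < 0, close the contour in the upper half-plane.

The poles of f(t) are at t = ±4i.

Let g(z) = f(z)e^{-iωz}; for large |z| the factor e^{-iωz} decays in the lower half-plane when ω > 0 and in the upper half-plane when ω < 0.

Case ω > 0 (lower half-plane, clockwise contour ⇒ F(ω) = -2πi·ΣRes):
  Res_{z = - 4 i} g(z) = \frac{9 i e^{- 4 \omega}}{8}
  F(ω) = -2πi·ΣRes = \frac{9 \pi e^{- 4 \omega}}{4}

Case ω < 0 (upper half-plane, counterclockwise contour ⇒ F(ω) = +2πi·ΣRes):
  Res_{z = 4 i} g(z) = - \frac{9 i e^{4 \omega}}{8}
  F(ω) = 2πi·ΣRes = \frac{9 \pi e^{4 \omega}}{4}

Both cases combine into a single formula in |ω|:

F(ω) = \frac{9 \pi e^{- 4 \left|{\omega}\right|}}{4}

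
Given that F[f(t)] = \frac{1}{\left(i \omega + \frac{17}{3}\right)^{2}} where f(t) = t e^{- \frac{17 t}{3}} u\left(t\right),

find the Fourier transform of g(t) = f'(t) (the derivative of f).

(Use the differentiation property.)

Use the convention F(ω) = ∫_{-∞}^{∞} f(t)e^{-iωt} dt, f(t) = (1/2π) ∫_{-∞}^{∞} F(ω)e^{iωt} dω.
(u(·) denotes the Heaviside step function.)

F[g](ω) = \frac{9 i \omega}{\left(3 i \omega + 17\right)^{2}}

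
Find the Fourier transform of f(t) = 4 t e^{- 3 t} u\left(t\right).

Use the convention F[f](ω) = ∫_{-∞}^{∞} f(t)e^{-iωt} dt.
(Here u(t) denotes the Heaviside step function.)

F(ω) = \frac{4}{\left(i \omega + 3\right)^{2}}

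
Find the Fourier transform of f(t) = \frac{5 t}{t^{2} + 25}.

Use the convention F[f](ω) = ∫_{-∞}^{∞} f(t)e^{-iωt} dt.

F(ω) = - 5 i \pi e^{- 5 \left|{\omega}\right|} \operatorname{sign}{\left(\omega \right)}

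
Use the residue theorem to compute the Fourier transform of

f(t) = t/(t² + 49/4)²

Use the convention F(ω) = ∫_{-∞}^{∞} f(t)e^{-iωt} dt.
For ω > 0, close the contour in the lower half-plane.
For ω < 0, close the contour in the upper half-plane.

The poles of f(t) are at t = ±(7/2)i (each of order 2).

Let g(z) = f(z)e^{-iωz}; for large |z| the factor e^{-iωz} decays in the lower half-plane when ω > 0 and in the upper half-plane when ω < 0.

Case ω > 0 (lower half-plane, clockwise contour ⇒ F(ω) = -2πi·ΣRes):
  Res_{z = - \frac{7 i}{2}} g(z) = \frac{\omega e^{- \frac{7 \omega}{2}}}{14} (pole of order 2)
  F(ω) = -2πi·ΣRes = - \frac{i \pi \omega e^{- \frac{7 \omega}{2}}}{7}

Case ω < 0 (upper half-plane, counterclockwise contour ⇒ F(ω) = +2πi·ΣRes):
  Res_{z = \frac{7 i}{2}} g(z) = - \frac{\omega e^{\frac{7 \omega}{2}}}{14} (pole of order 2)
  F(ω) = 2πi·ΣRes = - \frac{i \pi \omega e^{\frac{7 \omega}{2}}}{7}

Both cases combine into a single formula in |ω|:

F(ω) = - \frac{i \pi \omega e^{- \frac{7 \left|{\omega}\right|}{2}}}{7}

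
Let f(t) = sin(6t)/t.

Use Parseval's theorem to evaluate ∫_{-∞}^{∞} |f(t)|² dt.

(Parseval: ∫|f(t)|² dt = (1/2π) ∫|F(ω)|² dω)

∫|f(t)|² dt = 6 \pi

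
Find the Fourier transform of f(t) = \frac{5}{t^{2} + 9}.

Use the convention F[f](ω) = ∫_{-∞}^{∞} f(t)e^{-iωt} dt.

F(ω) = \frac{5 \pi e^{- 3 \left|{\omega}\right|}}{3}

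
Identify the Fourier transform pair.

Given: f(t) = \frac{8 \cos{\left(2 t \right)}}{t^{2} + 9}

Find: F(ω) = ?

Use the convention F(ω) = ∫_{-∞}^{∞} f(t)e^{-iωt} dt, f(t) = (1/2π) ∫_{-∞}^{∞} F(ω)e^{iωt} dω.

F(ω) = \frac{4 \pi e^{- 3 \left|{\omega + 2}\right|}}{3} + \frac{4 \pi e^{- 3 \left|{\omega - 2}\right|}}{3}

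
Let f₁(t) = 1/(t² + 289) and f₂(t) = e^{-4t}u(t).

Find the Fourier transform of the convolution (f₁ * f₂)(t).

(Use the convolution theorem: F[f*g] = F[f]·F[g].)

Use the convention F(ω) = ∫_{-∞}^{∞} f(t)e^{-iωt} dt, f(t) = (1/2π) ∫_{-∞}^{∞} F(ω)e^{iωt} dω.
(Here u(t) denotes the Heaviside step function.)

F[f₁*f₂](ω) = \frac{\pi e^{- 17 \left|{\omega}\right|}}{17 \left(i \omega + 4\right)}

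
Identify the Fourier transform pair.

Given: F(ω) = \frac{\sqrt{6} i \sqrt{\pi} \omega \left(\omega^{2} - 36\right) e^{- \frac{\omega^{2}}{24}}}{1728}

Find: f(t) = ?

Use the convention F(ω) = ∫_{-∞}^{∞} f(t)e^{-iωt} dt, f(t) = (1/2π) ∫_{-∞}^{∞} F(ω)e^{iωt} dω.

f(t) = 6 t^{3} e^{- 6 t^{2}}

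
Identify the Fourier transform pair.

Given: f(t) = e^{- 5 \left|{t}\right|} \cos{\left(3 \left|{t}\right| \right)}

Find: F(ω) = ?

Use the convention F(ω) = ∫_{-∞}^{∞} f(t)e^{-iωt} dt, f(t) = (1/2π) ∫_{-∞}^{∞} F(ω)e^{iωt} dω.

F(ω) = \frac{10 \left(\omega^{2} + 34\right)}{\omega^{4} + 32 \omega^{2} + 1156}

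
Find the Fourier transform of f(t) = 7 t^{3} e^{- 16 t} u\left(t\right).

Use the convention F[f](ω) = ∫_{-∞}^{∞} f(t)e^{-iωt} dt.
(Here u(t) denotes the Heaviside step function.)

F(ω) = \frac{42}{\left(i \omega + 16\right)^{4}}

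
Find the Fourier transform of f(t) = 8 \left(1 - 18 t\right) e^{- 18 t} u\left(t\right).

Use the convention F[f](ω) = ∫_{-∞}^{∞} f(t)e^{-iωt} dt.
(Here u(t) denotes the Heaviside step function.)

F(ω) = \frac{8 i \omega}{- \omega^{2} + 36 i \omega + 324}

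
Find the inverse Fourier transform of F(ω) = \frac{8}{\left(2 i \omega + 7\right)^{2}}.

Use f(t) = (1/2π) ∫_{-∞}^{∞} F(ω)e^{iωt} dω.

f(t) = 2 t e^{- \frac{7 t}{2}} u\left(t\right)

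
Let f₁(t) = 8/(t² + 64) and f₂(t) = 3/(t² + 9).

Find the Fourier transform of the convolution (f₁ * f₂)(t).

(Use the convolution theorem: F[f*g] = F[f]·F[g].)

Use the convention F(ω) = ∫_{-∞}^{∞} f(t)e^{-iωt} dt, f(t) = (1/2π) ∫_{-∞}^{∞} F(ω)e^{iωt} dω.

F[f₁*f₂](ω) = \pi^{2} e^{- 11 \left|{\omega}\right|}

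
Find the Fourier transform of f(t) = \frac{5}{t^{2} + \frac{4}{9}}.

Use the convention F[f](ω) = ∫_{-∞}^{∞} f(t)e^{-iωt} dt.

F(ω) = \frac{15 \pi e^{- \frac{2 \left|{\omega}\right|}{3}}}{2}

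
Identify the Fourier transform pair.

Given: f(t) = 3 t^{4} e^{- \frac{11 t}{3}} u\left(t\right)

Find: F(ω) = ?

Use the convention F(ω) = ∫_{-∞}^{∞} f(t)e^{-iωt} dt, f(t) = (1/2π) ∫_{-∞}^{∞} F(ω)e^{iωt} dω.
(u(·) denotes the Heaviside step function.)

F(ω) = \frac{17496}{\left(3 i \omega + 11\right)^{5}}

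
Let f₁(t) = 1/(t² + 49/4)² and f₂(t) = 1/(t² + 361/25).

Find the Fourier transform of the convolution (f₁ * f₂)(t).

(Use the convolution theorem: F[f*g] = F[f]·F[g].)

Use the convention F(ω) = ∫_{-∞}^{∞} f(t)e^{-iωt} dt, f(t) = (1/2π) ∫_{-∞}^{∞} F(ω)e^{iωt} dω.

F[f₁*f₂](ω) = \frac{10 \pi^{2} \left(7 \left|{\omega}\right| + 2\right) e^{- \frac{73 \left|{\omega}\right|}{10}}}{6517}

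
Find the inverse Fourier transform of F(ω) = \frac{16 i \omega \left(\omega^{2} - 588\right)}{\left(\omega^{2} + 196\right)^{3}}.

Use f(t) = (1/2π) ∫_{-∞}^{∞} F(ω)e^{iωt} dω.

f(t) = 4 t e^{- 14 \left|{t}\right|} \left|{t}\right|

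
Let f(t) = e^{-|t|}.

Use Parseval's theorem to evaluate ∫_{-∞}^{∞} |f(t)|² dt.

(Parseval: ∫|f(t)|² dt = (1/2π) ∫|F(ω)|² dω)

∫|f(t)|² dt = 1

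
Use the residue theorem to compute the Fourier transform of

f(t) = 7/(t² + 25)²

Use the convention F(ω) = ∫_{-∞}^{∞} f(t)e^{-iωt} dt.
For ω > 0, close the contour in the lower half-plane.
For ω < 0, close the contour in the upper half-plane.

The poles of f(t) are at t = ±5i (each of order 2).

Let g(z) = f(z)e^{-iωz}; for large |z| the factor e^{-iωz} decays in the lower half-plane when ω > 0 and in the upper half-plane when ω < 0.

Case ω > 0 (lower half-plane, clockwise contour ⇒ F(ω) = -2πi·ΣRes):
  Res_{z = - 5 i} g(z) = \frac{7 i \left(5 \omega + 1\right) e^{- 5 \omega}}{500} (pole of order 2)
  F(ω) = -2πi·ΣRes = \frac{7 \pi \left(5 \omega + 1\right) e^{- 5 \omega}}{250}

Case ω < 0 (upper half-plane, counterclockwise contour ⇒ F(ω) = +2πi·ΣRes):
  Res_{z = 5 i} g(z) = \frac{7 i \left(5 \omega - 1\right) e^{5 \omega}}{500} (pole of order 2)
  F(ω) = 2πi·ΣRes = \frac{7 \pi \left(1 - 5 \omega\right) e^{5 \omega}}{250}

Both cases combine into a single formula in |ω|:

F(ω) = \frac{7 \pi \left(5 \left|{\omega}\right| + 1\right) e^{- 5 \left|{\omega}\right|}}{250}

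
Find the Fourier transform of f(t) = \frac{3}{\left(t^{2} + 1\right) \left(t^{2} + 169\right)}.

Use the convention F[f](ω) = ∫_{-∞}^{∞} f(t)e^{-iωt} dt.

F(ω) = \frac{\pi e^{- \left|{\omega}\right|}}{56} - \frac{\pi e^{- 13 \left|{\omega}\right|}}{728}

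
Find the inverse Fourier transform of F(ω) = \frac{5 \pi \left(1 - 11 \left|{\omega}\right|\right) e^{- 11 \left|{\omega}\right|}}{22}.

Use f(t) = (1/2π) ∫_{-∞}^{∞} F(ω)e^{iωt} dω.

f(t) = \frac{5 t^{2}}{\left(t^{2} + 121\right)^{2}}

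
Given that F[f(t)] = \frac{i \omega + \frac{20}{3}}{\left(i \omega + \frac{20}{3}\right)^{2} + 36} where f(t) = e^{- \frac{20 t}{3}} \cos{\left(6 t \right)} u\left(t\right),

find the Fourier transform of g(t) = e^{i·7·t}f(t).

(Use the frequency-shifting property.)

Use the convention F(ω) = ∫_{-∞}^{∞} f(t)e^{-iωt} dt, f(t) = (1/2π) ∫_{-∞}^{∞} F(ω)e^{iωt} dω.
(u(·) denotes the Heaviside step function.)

F[g](ω) = \frac{3 \left(3 i \left(\omega - 7\right) + 20\right)}{\left(3 i \left(\omega - 7\right) + 20\right)^{2} + 324}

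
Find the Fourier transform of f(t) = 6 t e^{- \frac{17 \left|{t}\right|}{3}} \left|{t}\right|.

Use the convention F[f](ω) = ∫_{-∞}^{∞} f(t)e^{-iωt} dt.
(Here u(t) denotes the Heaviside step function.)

F(ω) = \frac{5832 i \omega \left(3 \omega^{2} - 289\right)}{\left(9 \omega^{2} + 289\right)^{3}}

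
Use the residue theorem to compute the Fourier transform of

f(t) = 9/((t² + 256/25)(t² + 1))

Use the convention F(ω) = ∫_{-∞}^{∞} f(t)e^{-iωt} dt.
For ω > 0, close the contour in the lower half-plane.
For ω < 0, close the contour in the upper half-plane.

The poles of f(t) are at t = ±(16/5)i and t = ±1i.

Let g(z) = f(z)e^{-iωz}; for large |z| the factor e^{-iωz} decays in the lower half-plane when ω > 0 and in the upper half-plane when ω < 0.

Case ω > 0 (lower half-plane, clockwise contour ⇒ F(ω) = -2πi·ΣRes):
  Res_{z = - \frac{16 i}{5}} g(z) = - \frac{375 i e^{- \frac{16 \omega}{5}}}{2464}
  Res_{z = - i} g(z) = \frac{75 i e^{- \omega}}{154}
  F(ω) = -2πi·ΣRes = \frac{75 \pi e^{- \omega}}{77} - \frac{375 \pi e^{- \frac{16 \omega}{5}}}{1232}

Case ω < 0 (upper half-plane, counterclockwise contour ⇒ F(ω) = +2πi·ΣRes):
  Res_{z = \frac{16 i}{5}} g(z) = \frac{375 i e^{\frac{16 \omega}{5}}}{2464}
  Res_{z = i} g(z) = - \frac{75 i e^{\omega}}{154}
  F(ω) = 2πi·ΣRes = \frac{75 \pi \left(- 5 e^{\frac{16 \omega}{5}} + 16 e^{\omega}\right)}{1232}

Both cases combine into a single formula in |ω|:

F(ω) = \frac{75 \pi e^{- \left|{\omega}\right|}}{77} - \frac{375 \pi e^{- \frac{16 \left|{\omega}\right|}{5}}}{1232}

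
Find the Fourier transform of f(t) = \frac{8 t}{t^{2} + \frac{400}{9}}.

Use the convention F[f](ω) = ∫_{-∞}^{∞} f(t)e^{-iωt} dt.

F(ω) = - 8 i \pi e^{- \frac{20 \left|{\omega}\right|}{3}} \operatorname{sign}{\left(\omega \right)}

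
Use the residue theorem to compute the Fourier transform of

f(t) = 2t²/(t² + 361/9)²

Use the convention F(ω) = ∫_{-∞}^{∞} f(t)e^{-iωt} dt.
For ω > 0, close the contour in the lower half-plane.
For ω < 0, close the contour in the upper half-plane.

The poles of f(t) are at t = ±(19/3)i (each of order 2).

Let g(z) = f(z)e^{-iωz}; for large |z| the factor e^{-iωz} decays in the lower half-plane when ω > 0 and in the upper half-plane when ω < 0.

Case ω > 0 (lower half-plane, clockwise contour ⇒ F(ω) = -2πi·ΣRes):
  Res_{z = - \frac{19 i}{3}} g(z) = \frac{i \left(3 - 19 \omega\right) e^{- \frac{19 \omega}{3}}}{38} (pole of order 2)
  F(ω) = -2πi·ΣRes = \frac{\pi \left(3 - 19 \omega\right) e^{- \frac{19 \omega}{3}}}{19}

Case ω < 0 (upper half-plane, counterclockwise contour ⇒ F(ω) = +2πi·ΣRes):
  Res_{z = \frac{19 i}{3}} g(z) = \frac{i \left(- 19 \omega - 3\right) e^{\frac{19 \omega}{3}}}{38} (pole of order 2)
  F(ω) = 2πi·ΣRes = \frac{\pi \left(19 \omega + 3\right) e^{\frac{19 \omega}{3}}}{19}

Both cases combine into a single formula in |ω|:

F(ω) = \frac{\pi \left(3 - 19 \left|{\omega}\right|\right) e^{- \frac{19 \left|{\omega}\right|}{3}}}{19}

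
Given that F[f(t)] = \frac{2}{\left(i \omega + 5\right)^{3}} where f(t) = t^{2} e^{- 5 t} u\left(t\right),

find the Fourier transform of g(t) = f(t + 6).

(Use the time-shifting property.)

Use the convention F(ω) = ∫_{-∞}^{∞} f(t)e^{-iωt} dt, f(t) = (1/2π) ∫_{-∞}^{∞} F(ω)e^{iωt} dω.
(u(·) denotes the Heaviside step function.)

F[g](ω) = \frac{2 e^{6 i \omega}}{\left(i \omega + 5\right)^{3}}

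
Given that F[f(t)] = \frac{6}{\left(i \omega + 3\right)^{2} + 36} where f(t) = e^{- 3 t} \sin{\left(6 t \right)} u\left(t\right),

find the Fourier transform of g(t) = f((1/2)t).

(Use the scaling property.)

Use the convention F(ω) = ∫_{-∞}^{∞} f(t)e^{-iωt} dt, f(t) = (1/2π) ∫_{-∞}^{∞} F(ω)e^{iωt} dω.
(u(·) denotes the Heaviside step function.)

F[g](ω) = \frac{12}{\left(2 i \omega + 3\right)^{2} + 36}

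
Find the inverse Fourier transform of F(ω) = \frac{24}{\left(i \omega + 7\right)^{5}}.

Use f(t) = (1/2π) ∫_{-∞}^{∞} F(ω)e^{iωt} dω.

f(t) = t^{4} e^{- 7 t} u\left(t\right)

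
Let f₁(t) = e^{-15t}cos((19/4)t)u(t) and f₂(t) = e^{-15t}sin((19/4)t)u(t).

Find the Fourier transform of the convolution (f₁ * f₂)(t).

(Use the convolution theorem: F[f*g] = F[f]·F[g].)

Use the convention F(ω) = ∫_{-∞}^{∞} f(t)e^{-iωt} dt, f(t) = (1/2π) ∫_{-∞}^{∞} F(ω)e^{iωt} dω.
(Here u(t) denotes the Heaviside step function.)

F[f₁*f₂](ω) = \frac{1216 \left(i \omega + 15\right)}{\left(16 \left(i \omega + 15\right)^{2} + 361\right)^{2}}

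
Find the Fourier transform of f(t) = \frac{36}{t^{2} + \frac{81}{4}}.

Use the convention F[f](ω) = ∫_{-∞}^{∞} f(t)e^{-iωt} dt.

F(ω) = 8 \pi e^{- \frac{9 \left|{\omega}\right|}{2}}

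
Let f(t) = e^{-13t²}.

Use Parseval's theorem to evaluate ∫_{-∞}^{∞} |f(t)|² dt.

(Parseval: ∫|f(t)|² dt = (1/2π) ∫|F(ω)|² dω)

∫|f(t)|² dt = \frac{\sqrt{26} \sqrt{\pi}}{26}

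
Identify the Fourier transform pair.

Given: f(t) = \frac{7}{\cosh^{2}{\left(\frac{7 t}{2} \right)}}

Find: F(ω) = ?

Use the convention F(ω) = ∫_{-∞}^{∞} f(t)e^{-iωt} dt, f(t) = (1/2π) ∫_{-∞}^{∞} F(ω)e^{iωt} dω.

F(ω) = \frac{4 \pi \omega}{7 \sinh{\left(\frac{\pi \omega}{7} \right)}}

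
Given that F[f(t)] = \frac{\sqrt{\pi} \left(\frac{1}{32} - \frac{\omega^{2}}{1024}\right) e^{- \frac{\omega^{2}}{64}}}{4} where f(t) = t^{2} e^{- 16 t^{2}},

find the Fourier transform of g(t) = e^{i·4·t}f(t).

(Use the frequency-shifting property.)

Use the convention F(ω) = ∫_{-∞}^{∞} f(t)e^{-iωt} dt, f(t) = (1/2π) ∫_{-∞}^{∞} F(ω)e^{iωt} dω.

F[g](ω) = \frac{\sqrt{\pi} \left(32 - \left(\omega - 4\right)^{2}\right) e^{- \frac{\left(\omega - 4\right)^{2}}{64}}}{4096}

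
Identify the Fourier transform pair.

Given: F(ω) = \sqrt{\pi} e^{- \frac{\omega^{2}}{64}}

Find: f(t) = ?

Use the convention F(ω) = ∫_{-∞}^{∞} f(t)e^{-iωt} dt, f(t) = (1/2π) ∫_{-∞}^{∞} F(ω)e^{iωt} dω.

f(t) = 4 e^{- 16 t^{2}}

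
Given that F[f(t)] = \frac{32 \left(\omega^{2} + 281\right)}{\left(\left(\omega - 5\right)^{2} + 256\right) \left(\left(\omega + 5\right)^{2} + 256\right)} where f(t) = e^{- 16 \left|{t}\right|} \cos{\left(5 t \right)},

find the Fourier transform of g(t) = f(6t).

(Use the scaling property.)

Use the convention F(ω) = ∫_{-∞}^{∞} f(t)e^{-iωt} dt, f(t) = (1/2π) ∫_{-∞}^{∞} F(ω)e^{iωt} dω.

F[g](ω) = \frac{192 \left(\omega^{2} + 10116\right)}{\omega^{4} + 16632 \omega^{2} + 102333456}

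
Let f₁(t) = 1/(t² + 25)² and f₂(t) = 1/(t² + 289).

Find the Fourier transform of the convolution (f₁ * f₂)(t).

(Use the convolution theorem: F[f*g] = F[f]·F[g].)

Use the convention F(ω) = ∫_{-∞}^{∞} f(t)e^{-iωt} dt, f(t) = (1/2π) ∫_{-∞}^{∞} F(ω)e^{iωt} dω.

F[f₁*f₂](ω) = \frac{\pi^{2} \left(5 \left|{\omega}\right| + 1\right) e^{- 22 \left|{\omega}\right|}}{4250}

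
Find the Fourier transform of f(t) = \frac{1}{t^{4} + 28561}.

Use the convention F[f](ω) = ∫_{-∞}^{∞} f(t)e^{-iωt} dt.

F(ω) = \frac{\pi e^{- \frac{13 \sqrt{2} \left|{\omega}\right|}{2}} \sin{\left(\frac{13 \sqrt{2} \left|{\omega}\right|}{2} + \frac{\pi}{4} \right)}}{2197}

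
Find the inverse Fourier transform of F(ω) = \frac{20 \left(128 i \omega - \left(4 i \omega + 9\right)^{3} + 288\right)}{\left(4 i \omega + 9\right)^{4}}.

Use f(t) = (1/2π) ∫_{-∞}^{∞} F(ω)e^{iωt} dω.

f(t) = 5 \left(t^{2} - 1\right) e^{- \frac{9 t}{4}} u\left(t\right)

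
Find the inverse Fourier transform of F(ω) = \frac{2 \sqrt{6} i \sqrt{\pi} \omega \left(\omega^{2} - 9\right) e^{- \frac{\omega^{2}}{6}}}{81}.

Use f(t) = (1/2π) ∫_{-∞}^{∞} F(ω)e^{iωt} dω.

f(t) = 2 t^{3} e^{- \frac{3 t^{2}}{2}}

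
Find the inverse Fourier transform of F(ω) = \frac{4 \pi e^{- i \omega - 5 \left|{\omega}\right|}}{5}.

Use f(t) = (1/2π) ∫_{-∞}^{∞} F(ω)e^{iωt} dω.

f(t) = \frac{4}{\left(t - 1\right)^{2} + 25}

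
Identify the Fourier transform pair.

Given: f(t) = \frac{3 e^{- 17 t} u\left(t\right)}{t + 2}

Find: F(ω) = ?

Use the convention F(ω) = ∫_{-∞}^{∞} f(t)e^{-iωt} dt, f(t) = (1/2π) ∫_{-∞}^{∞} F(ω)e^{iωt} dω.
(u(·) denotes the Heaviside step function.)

F(ω) = 3 e^{2 i \omega + 34} \operatorname{E}_{1}\left(2 i \omega + 34\right)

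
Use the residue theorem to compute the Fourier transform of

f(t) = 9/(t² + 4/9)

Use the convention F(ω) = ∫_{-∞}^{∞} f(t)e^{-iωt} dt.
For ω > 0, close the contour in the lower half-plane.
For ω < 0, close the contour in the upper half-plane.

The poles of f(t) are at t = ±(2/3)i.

Let g(z) = f(z)e^{-iωz}; for large |z| the factor e^{-iωz} decays in the lower half-plane when ω > 0 and in the upper half-plane when ω < 0.

Case ω > 0 (lower half-plane, clockwise contour ⇒ F(ω) = -2πi·ΣRes):
  Res_{z = - \frac{2 i}{3}} g(z) = \frac{27 i e^{- \frac{2 \omega}{3}}}{4}
  F(ω) = -2πi·ΣRes = \frac{27 \pi e^{- \frac{2 \omega}{3}}}{2}

Case ω < 0 (upper half-plane, counterclockwise contour ⇒ F(ω) = +2πi·ΣRes):
  Res_{z = \frac{2 i}{3}} g(z) = - \frac{27 i e^{\frac{2 \omega}{3}}}{4}
  F(ω) = 2πi·ΣRes = \frac{27 \pi e^{\frac{2 \omega}{3}}}{2}

Both cases combine into a single formula in |ω|:

F(ω) = \frac{27 \pi e^{- \frac{2 \left|{\omega}\right|}{3}}}{2}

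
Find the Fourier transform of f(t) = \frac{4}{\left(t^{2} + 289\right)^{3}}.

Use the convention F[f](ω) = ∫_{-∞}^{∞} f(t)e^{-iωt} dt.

F(ω) = \frac{\pi \left(289 \omega^{2} + 51 \left|{\omega}\right| + 3\right) e^{- 17 \left|{\omega}\right|}}{2839714}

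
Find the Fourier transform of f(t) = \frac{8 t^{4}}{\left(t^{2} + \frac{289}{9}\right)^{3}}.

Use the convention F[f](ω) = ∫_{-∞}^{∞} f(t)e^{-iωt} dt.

F(ω) = \frac{\pi \left(289 \omega^{2} - 255 \left|{\omega}\right| + 27\right) e^{- \frac{17 \left|{\omega}\right|}{3}}}{51}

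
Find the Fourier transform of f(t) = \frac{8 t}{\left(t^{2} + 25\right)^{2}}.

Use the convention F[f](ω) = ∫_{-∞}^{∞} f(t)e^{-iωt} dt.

F(ω) = - \frac{4 i \pi \omega e^{- 5 \left|{\omega}\right|}}{5}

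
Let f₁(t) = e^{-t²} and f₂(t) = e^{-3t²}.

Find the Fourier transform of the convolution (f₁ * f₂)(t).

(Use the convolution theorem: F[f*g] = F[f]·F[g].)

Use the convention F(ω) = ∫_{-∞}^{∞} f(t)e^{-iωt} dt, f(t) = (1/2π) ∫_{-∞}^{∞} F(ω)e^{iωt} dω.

F[f₁*f₂](ω) = \frac{\sqrt{3} \pi e^{- \frac{\omega^{2}}{3}}}{3}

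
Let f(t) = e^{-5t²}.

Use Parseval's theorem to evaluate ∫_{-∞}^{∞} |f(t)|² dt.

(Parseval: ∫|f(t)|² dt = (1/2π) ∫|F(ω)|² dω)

∫|f(t)|² dt = \frac{\sqrt{10} \sqrt{\pi}}{10}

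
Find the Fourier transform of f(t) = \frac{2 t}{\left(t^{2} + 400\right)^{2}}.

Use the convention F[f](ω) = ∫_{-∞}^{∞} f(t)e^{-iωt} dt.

F(ω) = - \frac{i \pi \omega e^{- 20 \left|{\omega}\right|}}{20}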